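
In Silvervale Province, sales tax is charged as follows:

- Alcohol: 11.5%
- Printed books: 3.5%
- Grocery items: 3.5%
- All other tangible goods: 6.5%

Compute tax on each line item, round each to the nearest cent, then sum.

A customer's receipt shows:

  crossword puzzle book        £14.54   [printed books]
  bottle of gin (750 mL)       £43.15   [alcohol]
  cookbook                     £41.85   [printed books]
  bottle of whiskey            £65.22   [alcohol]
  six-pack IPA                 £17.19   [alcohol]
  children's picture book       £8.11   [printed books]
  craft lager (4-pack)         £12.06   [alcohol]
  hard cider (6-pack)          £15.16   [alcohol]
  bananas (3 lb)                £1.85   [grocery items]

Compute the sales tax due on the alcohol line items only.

£17.57

Bottle of gin (750 mL) £43.15: alcohol → 11.5% → £4.96
Bottle of whiskey £65.22: alcohol → 11.5% → £7.50
Six-pack IPA £17.19: alcohol → 11.5% → £1.98
Craft lager (4-pack) £12.06: alcohol → 11.5% → £1.39
Hard cider (6-pack) £15.16: alcohol → 11.5% → £1.74
Tax on alcohol = £4.96 + £7.50 + £1.98 + £1.39 + £1.74 = £17.57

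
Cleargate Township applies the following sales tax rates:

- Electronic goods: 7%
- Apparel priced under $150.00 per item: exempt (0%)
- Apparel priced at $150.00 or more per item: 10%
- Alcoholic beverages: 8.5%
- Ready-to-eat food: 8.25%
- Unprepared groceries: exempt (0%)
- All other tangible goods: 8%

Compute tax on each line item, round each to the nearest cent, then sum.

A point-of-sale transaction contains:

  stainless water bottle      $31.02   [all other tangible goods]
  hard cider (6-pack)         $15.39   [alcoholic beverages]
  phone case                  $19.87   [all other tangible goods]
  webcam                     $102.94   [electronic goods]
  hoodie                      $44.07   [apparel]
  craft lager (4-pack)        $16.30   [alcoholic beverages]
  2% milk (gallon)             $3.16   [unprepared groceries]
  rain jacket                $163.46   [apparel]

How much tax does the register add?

Stainless water bottle $31.02: all other tangible goods → 8% → $2.48
Hard cider (6-pack) $15.39: alcoholic beverages → 8.5% → $1.31
Phone case $19.87: all other tangible goods → 8% → $1.59
Webcam $102.94: electronic goods → 7% → $7.21
Hoodie $44.07: apparel, under $150.00 → 0% → $0.00
Craft lager (4-pack) $16.30: alcoholic beverages → 8.5% → $1.39
2% milk (gallon) $3.16: unprepared groceries → 0% → $0.00
Rain jacket $163.46: apparel, $150.00 or more → 10% → $16.35
Total tax = $2.48 + $1.31 + $1.59 + $7.21 + $1.39 + $16.35 = $30.33

$30.33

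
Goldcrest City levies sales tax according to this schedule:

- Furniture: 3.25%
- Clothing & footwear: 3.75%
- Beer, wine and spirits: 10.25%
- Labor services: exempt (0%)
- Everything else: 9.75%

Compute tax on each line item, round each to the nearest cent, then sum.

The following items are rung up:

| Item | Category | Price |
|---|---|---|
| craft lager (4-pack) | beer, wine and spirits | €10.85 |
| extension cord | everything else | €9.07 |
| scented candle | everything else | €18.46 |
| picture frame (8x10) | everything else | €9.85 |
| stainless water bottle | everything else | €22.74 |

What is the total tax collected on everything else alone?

€5.86

Extension cord €9.07: everything else → 9.75% → €0.88
Scented candle €18.46: everything else → 9.75% → €1.80
Picture frame (8x10) €9.85: everything else → 9.75% → €0.96
Stainless water bottle €22.74: everything else → 9.75% → €2.22
Tax on everything else = €0.88 + €1.80 + €0.96 + €2.22 = €5.86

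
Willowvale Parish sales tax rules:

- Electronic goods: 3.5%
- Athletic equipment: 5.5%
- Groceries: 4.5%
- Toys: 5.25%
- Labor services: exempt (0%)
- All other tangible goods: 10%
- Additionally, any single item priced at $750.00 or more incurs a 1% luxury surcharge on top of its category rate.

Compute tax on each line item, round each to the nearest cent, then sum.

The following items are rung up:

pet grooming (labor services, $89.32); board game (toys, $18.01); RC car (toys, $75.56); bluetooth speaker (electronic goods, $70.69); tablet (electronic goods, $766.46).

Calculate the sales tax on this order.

Pet grooming $89.32: labor services → 0% → $0.00
Board game $18.01: toys → 5.25% → $0.95
RC car $75.56: toys → 5.25% → $3.97
Bluetooth speaker $70.69: electronic goods → 3.5% → $2.47
Tablet $766.46: electronic goods → 3.5% + 1% surcharge = 4.5% → $34.49
Total tax = $0.95 + $3.97 + $2.47 + $34.49 = $41.88

$41.88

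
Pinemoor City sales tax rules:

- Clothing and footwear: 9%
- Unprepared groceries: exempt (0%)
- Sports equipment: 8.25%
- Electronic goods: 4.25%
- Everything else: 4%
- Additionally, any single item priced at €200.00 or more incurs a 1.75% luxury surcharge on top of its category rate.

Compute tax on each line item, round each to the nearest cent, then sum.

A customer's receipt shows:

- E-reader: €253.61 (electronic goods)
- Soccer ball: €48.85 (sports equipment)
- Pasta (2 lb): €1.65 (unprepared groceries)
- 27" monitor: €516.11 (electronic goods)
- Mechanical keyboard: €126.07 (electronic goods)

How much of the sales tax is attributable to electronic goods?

E-reader €253.61: electronic goods → 4.25% + 1.75% surcharge = 6% → €15.22
27" monitor €516.11: electronic goods → 4.25% + 1.75% surcharge = 6% → €30.97
Mechanical keyboard €126.07: electronic goods → 4.25% → €5.36
Tax on electronic goods = €15.22 + €30.97 + €5.36 = €51.55

€51.55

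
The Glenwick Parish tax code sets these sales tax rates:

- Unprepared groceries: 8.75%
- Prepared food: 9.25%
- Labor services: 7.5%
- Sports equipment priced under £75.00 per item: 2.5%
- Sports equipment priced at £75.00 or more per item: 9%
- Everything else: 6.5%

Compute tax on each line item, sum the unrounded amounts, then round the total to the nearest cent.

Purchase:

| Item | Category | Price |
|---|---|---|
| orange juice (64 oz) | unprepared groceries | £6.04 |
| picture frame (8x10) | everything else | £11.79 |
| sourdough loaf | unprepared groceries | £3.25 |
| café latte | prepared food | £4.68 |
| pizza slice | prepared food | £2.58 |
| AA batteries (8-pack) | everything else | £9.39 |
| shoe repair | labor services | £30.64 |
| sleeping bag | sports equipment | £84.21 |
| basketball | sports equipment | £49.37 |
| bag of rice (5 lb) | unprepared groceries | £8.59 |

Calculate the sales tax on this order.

£14.72

Orange juice (64 oz) £6.04: unprepared groceries → 8.75% → £0.5285
Picture frame (8x10) £11.79: everything else → 6.5% → £0.76635
Sourdough loaf £3.25: unprepared groceries → 8.75% → £0.284375
Café latte £4.68: prepared food → 9.25% → £0.4329
Pizza slice £2.58: prepared food → 9.25% → £0.23865
AA batteries (8-pack) £9.39: everything else → 6.5% → £0.61035
Shoe repair £30.64: labor services → 7.5% → £2.298
Sleeping bag £84.21: sports equipment, £75.00 or more → 9% → £7.5789
Basketball £49.37: sports equipment, under £75.00 → 2.5% → £1.23425
Bag of rice (5 lb) £8.59: unprepared groceries → 8.75% → £0.751625
Unrounded tax sum = £14.7239 → £14.72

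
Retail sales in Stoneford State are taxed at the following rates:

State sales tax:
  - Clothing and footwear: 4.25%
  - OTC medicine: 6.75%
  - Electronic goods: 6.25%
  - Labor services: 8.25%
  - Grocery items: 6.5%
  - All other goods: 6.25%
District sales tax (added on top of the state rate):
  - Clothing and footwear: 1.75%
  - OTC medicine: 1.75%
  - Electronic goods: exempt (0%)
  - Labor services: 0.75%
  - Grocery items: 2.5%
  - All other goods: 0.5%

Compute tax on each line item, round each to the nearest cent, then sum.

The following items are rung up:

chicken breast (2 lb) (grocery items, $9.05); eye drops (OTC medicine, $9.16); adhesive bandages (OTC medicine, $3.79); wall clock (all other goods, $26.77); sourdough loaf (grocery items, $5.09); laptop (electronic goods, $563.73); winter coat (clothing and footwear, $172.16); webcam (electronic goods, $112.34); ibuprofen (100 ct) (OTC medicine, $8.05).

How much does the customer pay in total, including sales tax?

Chicken breast (2 lb) $9.05: grocery items → 6.5% + 2.5% district = 9% → $0.81
Eye drops $9.16: OTC medicine → 6.75% + 1.75% district = 8.5% → $0.78
Adhesive bandages $3.79: OTC medicine → 6.75% + 1.75% district = 8.5% → $0.32
Wall clock $26.77: all other goods → 6.25% + 0.5% district = 6.75% → $1.81
Sourdough loaf $5.09: grocery items → 6.5% + 2.5% district = 9% → $0.46
Laptop $563.73: electronic goods → 6.25% + 0% district = 6.25% → $35.23
Winter coat $172.16: clothing and footwear → 4.25% + 1.75% district = 6% → $10.33
Webcam $112.34: electronic goods → 6.25% + 0% district = 6.25% → $7.02
Ibuprofen (100 ct) $8.05: OTC medicine → 6.75% + 1.75% district = 8.5% → $0.68
Subtotal = $910.14; tax = $57.44; total due = $967.58

$967.58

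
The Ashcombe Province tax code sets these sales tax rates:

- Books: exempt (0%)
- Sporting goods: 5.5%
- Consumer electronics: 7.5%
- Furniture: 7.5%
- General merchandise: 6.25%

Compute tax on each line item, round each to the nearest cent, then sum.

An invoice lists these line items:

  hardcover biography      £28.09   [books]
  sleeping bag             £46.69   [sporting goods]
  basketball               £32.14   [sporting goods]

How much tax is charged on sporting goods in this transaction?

£4.34

Sleeping bag £46.69: sporting goods → 5.5% → £2.57
Basketball £32.14: sporting goods → 5.5% → £1.77
Tax on sporting goods = £2.57 + £1.77 = £4.34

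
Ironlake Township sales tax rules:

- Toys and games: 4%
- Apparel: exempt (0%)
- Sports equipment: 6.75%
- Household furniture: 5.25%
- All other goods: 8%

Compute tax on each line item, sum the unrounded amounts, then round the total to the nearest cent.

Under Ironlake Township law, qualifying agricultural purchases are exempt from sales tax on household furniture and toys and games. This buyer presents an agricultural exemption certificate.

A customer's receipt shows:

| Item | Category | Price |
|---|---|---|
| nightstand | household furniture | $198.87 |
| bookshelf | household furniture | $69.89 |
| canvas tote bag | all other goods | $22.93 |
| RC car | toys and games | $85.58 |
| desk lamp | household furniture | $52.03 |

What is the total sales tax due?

Nightstand $198.87: household furniture, buyer-exempt → 0% → $0.00
Bookshelf $69.89: household furniture, buyer-exempt → 0% → $0.00
Canvas tote bag $22.93: all other goods → 8% → $1.8344
RC car $85.58: toys and games, buyer-exempt → 0% → $0.00
Desk lamp $52.03: household furniture, buyer-exempt → 0% → $0.00
Unrounded tax sum = $1.8344 → $1.83

$1.83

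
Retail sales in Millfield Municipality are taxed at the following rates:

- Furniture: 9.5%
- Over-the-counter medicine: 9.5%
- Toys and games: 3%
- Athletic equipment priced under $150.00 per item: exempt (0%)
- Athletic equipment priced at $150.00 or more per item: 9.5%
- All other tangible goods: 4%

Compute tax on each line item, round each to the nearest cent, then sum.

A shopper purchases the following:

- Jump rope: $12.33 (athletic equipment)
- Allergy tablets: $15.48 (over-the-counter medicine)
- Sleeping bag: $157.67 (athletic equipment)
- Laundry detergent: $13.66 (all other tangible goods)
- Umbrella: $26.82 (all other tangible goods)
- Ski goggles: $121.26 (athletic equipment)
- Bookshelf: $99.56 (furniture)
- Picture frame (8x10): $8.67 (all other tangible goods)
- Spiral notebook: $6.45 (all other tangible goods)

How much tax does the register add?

$28.14

Jump rope $12.33: athletic equipment, under $150.00 → 0% → $0.00
Allergy tablets $15.48: over-the-counter medicine → 9.5% → $1.47
Sleeping bag $157.67: athletic equipment, $150.00 or more → 9.5% → $14.98
Laundry detergent $13.66: all other tangible goods → 4% → $0.55
Umbrella $26.82: all other tangible goods → 4% → $1.07
Ski goggles $121.26: athletic equipment, under $150.00 → 0% → $0.00
Bookshelf $99.56: furniture → 9.5% → $9.46
Picture frame (8x10) $8.67: all other tangible goods → 4% → $0.35
Spiral notebook $6.45: all other tangible goods → 4% → $0.26
Total tax = $1.47 + $14.98 + $0.55 + $1.07 + $9.46 + $0.35 + $0.26 = $28.14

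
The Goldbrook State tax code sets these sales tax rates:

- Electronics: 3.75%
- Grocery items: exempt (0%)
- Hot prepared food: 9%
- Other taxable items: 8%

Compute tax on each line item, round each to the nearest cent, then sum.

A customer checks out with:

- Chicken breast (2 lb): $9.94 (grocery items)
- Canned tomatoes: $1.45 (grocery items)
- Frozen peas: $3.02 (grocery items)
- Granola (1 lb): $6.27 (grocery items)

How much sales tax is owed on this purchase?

Chicken breast (2 lb) $9.94: grocery items → 0% → $0.00
Canned tomatoes $1.45: grocery items → 0% → $0.00
Frozen peas $3.02: grocery items → 0% → $0.00
Granola (1 lb) $6.27: grocery items → 0% → $0.00
Total tax = $0.00

$0.00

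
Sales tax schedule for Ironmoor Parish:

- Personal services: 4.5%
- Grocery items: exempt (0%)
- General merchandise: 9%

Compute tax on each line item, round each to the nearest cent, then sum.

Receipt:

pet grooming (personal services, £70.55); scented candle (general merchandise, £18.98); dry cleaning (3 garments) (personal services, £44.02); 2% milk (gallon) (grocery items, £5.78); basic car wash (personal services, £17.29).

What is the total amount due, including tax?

Pet grooming £70.55: personal services → 4.5% → £3.17
Scented candle £18.98: general merchandise → 9% → £1.71
Dry cleaning (3 garments) £44.02: personal services → 4.5% → £1.98
2% milk (gallon) £5.78: grocery items → 0% → £0.00
Basic car wash £17.29: personal services → 4.5% → £0.78
Subtotal = £156.62; tax = £7.64; total due = £164.26

£164.26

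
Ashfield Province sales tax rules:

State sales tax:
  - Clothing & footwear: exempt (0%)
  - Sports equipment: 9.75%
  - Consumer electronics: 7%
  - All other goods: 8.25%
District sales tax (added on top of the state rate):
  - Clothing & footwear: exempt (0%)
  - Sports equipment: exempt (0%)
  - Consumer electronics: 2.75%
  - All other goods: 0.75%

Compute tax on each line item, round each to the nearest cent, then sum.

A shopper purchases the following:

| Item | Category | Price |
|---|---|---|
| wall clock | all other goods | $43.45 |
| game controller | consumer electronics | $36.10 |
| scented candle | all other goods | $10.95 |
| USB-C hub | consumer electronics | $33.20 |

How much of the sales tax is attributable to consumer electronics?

Game controller $36.10: consumer electronics → 7% + 2.75% district = 9.75% → $3.52
USB-C hub $33.20: consumer electronics → 7% + 2.75% district = 9.75% → $3.24
Tax on consumer electronics = $3.52 + $3.24 = $6.76

$6.76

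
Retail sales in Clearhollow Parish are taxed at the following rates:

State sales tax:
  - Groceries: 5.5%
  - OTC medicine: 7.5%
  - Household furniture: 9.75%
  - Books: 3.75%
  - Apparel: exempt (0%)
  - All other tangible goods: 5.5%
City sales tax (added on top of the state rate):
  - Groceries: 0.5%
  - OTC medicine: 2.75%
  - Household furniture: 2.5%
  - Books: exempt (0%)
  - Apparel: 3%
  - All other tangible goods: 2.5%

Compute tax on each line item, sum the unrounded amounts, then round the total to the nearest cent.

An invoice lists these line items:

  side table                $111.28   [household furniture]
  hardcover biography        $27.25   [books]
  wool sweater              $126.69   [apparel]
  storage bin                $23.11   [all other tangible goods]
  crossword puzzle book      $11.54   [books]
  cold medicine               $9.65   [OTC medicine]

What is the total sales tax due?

$21.73

Side table $111.28: household furniture → 9.75% + 2.5% city = 12.25% → $13.6318
Hardcover biography $27.25: books → 3.75% + 0% city = 3.75% → $1.021875
Wool sweater $126.69: apparel → 0% + 3% city = 3% → $3.8007
Storage bin $23.11: all other tangible goods → 5.5% + 2.5% city = 8% → $1.8488
Crossword puzzle book $11.54: books → 3.75% + 0% city = 3.75% → $0.43275
Cold medicine $9.65: OTC medicine → 7.5% + 2.75% city = 10.25% → $0.989125
Unrounded tax sum = $21.72505 → $21.73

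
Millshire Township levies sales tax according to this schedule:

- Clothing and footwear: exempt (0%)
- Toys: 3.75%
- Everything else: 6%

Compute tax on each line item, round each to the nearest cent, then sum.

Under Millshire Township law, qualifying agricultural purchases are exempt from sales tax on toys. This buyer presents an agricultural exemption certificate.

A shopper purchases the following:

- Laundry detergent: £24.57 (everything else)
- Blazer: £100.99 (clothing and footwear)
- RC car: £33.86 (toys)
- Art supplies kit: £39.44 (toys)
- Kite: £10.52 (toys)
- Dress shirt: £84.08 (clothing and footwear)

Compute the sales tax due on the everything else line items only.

£1.47

Laundry detergent £24.57: everything else → 6% → £1.47
Tax on everything else = £1.47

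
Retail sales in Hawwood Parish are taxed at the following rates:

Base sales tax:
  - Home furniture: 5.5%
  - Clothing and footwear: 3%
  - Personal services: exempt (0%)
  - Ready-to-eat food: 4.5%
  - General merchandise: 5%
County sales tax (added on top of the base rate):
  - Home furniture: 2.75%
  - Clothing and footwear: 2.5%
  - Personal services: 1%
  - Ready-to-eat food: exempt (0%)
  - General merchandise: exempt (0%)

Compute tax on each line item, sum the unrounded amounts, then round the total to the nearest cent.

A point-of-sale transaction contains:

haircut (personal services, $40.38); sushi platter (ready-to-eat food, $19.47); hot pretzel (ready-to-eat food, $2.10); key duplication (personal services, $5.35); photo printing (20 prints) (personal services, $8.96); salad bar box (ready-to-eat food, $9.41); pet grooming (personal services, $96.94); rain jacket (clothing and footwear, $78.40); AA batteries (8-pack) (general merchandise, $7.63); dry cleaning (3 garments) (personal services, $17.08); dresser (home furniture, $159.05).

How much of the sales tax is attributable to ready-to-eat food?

Sushi platter $19.47: ready-to-eat food → 4.5% + 0% county = 4.5% → $0.87615
Hot pretzel $2.10: ready-to-eat food → 4.5% + 0% county = 4.5% → $0.0945
Salad bar box $9.41: ready-to-eat food → 4.5% + 0% county = 4.5% → $0.42345
Tax on ready-to-eat food: unrounded sum = $1.3941 → $1.39

$1.39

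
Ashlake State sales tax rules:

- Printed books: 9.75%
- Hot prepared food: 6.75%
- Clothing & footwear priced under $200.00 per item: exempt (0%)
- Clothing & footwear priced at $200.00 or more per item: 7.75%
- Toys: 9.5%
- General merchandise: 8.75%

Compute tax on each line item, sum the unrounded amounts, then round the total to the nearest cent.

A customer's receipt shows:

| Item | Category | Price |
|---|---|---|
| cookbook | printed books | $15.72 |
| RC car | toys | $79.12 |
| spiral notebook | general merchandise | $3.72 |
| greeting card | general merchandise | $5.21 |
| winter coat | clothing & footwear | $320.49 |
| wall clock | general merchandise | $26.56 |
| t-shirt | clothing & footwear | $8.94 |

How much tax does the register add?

$36.99

Cookbook $15.72: printed books → 9.75% → $1.5327
RC car $79.12: toys → 9.5% → $7.5164
Spiral notebook $3.72: general merchandise → 8.75% → $0.3255
Greeting card $5.21: general merchandise → 8.75% → $0.455875
Winter coat $320.49: clothing & footwear, $200.00 or more → 7.75% → $24.837975
Wall clock $26.56: general merchandise → 8.75% → $2.324
T-shirt $8.94: clothing & footwear, under $200.00 → 0% → $0.00
Unrounded tax sum = $36.99245 → $36.99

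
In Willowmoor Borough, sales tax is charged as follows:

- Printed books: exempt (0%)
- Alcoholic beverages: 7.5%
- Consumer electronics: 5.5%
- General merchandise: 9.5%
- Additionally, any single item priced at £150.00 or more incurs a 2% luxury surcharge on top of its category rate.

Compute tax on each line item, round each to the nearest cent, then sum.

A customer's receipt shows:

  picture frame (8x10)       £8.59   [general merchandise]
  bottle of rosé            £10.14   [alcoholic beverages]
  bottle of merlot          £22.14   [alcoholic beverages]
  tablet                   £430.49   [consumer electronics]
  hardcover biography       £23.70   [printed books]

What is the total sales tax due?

£35.53

Picture frame (8x10) £8.59: general merchandise → 9.5% → £0.82
Bottle of rosé £10.14: alcoholic beverages → 7.5% → £0.76
Bottle of merlot £22.14: alcoholic beverages → 7.5% → £1.66
Tablet £430.49: consumer electronics → 5.5% + 2% surcharge = 7.5% → £32.29
Hardcover biography £23.70: printed books → 0% → £0.00
Total tax = £0.82 + £0.76 + £1.66 + £32.29 = £35.53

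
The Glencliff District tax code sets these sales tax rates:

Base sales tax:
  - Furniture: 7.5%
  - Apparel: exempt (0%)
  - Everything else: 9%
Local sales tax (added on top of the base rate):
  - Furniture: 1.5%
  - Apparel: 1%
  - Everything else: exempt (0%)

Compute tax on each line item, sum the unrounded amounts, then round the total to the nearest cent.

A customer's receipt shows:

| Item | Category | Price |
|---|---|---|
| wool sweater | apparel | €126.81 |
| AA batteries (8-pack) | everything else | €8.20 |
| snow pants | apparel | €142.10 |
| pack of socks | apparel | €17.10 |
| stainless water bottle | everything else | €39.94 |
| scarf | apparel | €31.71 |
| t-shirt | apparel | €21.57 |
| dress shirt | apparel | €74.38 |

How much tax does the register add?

Wool sweater €126.81: apparel → 0% + 1% local = 1% → €1.2681
AA batteries (8-pack) €8.20: everything else → 9% + 0% local = 9% → €0.738
Snow pants €142.10: apparel → 0% + 1% local = 1% → €1.421
Pack of socks €17.10: apparel → 0% + 1% local = 1% → €0.171
Stainless water bottle €39.94: everything else → 9% + 0% local = 9% → €3.5946
Scarf €31.71: apparel → 0% + 1% local = 1% → €0.3171
T-shirt €21.57: apparel → 0% + 1% local = 1% → €0.2157
Dress shirt €74.38: apparel → 0% + 1% local = 1% → €0.7438
Unrounded tax sum = €8.4693 → €8.47

€8.47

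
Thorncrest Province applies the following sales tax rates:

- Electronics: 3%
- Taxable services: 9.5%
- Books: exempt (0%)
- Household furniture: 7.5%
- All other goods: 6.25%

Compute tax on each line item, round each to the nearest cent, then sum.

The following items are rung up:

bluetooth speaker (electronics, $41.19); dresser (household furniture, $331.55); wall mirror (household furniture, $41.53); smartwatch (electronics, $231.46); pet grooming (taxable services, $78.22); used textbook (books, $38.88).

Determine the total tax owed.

Bluetooth speaker $41.19: electronics → 3% → $1.24
Dresser $331.55: household furniture → 7.5% → $24.87
Wall mirror $41.53: household furniture → 7.5% → $3.11
Smartwatch $231.46: electronics → 3% → $6.94
Pet grooming $78.22: taxable services → 9.5% → $7.43
Used textbook $38.88: books → 0% → $0.00
Total tax = $1.24 + $24.87 + $3.11 + $6.94 + $7.43 = $43.59

$43.59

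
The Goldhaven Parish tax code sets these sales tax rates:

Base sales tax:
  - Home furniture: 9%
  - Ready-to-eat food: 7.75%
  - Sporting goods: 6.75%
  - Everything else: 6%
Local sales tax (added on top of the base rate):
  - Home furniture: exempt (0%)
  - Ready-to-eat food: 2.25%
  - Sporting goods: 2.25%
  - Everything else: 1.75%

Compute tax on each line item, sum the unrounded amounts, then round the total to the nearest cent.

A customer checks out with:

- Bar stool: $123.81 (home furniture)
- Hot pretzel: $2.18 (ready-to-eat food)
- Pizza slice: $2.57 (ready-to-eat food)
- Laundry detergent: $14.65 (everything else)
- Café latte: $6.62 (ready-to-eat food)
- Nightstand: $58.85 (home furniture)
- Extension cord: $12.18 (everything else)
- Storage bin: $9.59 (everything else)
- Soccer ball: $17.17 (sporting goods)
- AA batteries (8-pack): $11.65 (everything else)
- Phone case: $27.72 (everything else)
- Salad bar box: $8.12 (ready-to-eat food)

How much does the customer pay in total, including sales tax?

Bar stool $123.81: home furniture → 9% + 0% local = 9% → $11.1429
Hot pretzel $2.18: ready-to-eat food → 7.75% + 2.25% local = 10% → $0.218
Pizza slice $2.57: ready-to-eat food → 7.75% + 2.25% local = 10% → $0.257
Laundry detergent $14.65: everything else → 6% + 1.75% local = 7.75% → $1.135375
Café latte $6.62: ready-to-eat food → 7.75% + 2.25% local = 10% → $0.662
Nightstand $58.85: home furniture → 9% + 0% local = 9% → $5.2965
Extension cord $12.18: everything else → 6% + 1.75% local = 7.75% → $0.94395
Storage bin $9.59: everything else → 6% + 1.75% local = 7.75% → $0.743225
Soccer ball $17.17: sporting goods → 6.75% + 2.25% local = 9% → $1.5453
AA batteries (8-pack) $11.65: everything else → 6% + 1.75% local = 7.75% → $0.902875
Phone case $27.72: everything else → 6% + 1.75% local = 7.75% → $2.1483
Salad bar box $8.12: ready-to-eat food → 7.75% + 2.25% local = 10% → $0.812
Subtotal = $295.11; unrounded tax = $25.807425 → $25.81; total due = $320.92

$320.92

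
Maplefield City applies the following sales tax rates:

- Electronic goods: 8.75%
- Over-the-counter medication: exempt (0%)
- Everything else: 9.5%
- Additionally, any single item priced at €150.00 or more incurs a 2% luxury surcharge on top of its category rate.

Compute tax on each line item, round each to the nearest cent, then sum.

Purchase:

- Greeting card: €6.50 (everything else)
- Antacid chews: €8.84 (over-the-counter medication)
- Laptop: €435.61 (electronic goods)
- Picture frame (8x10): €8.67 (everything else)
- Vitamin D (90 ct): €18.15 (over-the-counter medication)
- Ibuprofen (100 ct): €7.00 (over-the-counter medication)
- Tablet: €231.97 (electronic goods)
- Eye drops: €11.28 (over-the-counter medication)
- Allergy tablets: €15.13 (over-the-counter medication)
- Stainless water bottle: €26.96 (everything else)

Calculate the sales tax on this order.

Greeting card €6.50: everything else → 9.5% → €0.62
Antacid chews €8.84: over-the-counter medication → 0% → €0.00
Laptop €435.61: electronic goods → 8.75% + 2% surcharge = 10.75% → €46.83
Picture frame (8x10) €8.67: everything else → 9.5% → €0.82
Vitamin D (90 ct) €18.15: over-the-counter medication → 0% → €0.00
Ibuprofen (100 ct) €7.00: over-the-counter medication → 0% → €0.00
Tablet €231.97: electronic goods → 8.75% + 2% surcharge = 10.75% → €24.94
Eye drops €11.28: over-the-counter medication → 0% → €0.00
Allergy tablets €15.13: over-the-counter medication → 0% → €0.00
Stainless water bottle €26.96: everything else → 9.5% → €2.56
Total tax = €0.62 + €46.83 + €0.82 + €24.94 + €2.56 = €75.77

€75.77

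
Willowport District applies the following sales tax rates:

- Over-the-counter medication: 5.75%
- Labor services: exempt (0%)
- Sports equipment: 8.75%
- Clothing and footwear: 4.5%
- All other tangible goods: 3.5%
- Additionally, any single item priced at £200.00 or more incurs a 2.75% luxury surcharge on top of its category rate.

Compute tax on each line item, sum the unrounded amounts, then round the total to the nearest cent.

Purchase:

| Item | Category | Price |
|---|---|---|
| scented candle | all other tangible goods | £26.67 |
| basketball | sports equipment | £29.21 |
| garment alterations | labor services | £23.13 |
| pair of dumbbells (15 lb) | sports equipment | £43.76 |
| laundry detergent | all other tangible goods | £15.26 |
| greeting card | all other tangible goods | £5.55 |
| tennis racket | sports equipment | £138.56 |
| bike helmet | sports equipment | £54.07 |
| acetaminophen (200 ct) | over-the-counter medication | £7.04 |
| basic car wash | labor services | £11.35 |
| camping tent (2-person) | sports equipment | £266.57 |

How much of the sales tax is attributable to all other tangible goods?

Scented candle £26.67: all other tangible goods → 3.5% → £0.93345
Laundry detergent £15.26: all other tangible goods → 3.5% → £0.5341
Greeting card £5.55: all other tangible goods → 3.5% → £0.19425
Tax on all other tangible goods: unrounded sum = £1.6618 → £1.66

£1.66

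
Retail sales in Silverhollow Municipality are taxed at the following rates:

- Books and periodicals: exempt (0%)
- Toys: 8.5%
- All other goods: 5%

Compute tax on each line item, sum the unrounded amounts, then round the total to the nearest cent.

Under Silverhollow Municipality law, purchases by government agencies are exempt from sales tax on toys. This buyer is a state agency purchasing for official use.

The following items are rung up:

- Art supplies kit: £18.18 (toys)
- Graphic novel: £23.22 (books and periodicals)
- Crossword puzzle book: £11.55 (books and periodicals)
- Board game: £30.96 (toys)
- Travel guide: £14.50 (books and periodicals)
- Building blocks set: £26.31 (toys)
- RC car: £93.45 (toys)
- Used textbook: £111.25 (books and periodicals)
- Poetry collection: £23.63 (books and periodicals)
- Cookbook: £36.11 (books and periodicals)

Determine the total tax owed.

£0.00

Art supplies kit £18.18: toys, buyer-exempt → 0% → £0.00
Graphic novel £23.22: books and periodicals → 0% → £0.00
Crossword puzzle book £11.55: books and periodicals → 0% → £0.00
Board game £30.96: toys, buyer-exempt → 0% → £0.00
Travel guide £14.50: books and periodicals → 0% → £0.00
Building blocks set £26.31: toys, buyer-exempt → 0% → £0.00
RC car £93.45: toys, buyer-exempt → 0% → £0.00
Used textbook £111.25: books and periodicals → 0% → £0.00
Poetry collection £23.63: books and periodicals → 0% → £0.00
Cookbook £36.11: books and periodicals → 0% → £0.00
Unrounded tax sum = £0.00 → £0.00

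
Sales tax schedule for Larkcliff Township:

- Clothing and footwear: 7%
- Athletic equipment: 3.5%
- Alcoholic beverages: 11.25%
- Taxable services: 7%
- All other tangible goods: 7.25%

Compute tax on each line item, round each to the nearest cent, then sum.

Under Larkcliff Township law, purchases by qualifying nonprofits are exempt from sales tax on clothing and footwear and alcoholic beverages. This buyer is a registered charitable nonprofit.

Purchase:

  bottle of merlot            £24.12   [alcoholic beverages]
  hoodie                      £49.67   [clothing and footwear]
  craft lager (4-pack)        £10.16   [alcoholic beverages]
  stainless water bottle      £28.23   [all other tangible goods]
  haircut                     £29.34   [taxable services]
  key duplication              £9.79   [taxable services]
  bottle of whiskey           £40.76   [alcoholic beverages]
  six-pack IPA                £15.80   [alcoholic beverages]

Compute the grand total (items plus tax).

£212.66

Bottle of merlot £24.12: alcoholic beverages, buyer-exempt → 0% → £0.00
Hoodie £49.67: clothing and footwear, buyer-exempt → 0% → £0.00
Craft lager (4-pack) £10.16: alcoholic beverages, buyer-exempt → 0% → £0.00
Stainless water bottle £28.23: all other tangible goods → 7.25% → £2.05
Haircut £29.34: taxable services → 7% → £2.05
Key duplication £9.79: taxable services → 7% → £0.69
Bottle of whiskey £40.76: alcoholic beverages, buyer-exempt → 0% → £0.00
Six-pack IPA £15.80: alcoholic beverages, buyer-exempt → 0% → £0.00
Subtotal = £207.87; tax = £4.79; total due = £212.66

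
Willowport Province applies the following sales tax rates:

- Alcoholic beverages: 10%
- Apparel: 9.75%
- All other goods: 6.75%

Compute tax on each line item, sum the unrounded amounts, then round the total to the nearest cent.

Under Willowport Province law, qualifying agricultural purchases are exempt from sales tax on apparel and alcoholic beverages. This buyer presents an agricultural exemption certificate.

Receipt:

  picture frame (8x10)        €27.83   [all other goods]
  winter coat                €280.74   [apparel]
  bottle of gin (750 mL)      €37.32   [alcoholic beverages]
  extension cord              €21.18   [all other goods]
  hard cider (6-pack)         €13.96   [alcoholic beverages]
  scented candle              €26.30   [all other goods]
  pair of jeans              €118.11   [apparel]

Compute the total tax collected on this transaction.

Picture frame (8x10) €27.83: all other goods → 6.75% → €1.878525
Winter coat €280.74: apparel, buyer-exempt → 0% → €0.00
Bottle of gin (750 mL) €37.32: alcoholic beverages, buyer-exempt → 0% → €0.00
Extension cord €21.18: all other goods → 6.75% → €1.42965
Hard cider (6-pack) €13.96: alcoholic beverages, buyer-exempt → 0% → €0.00
Scented candle €26.30: all other goods → 6.75% → €1.77525
Pair of jeans €118.11: apparel, buyer-exempt → 0% → €0.00
Unrounded tax sum = €5.083425 → €5.08

€5.08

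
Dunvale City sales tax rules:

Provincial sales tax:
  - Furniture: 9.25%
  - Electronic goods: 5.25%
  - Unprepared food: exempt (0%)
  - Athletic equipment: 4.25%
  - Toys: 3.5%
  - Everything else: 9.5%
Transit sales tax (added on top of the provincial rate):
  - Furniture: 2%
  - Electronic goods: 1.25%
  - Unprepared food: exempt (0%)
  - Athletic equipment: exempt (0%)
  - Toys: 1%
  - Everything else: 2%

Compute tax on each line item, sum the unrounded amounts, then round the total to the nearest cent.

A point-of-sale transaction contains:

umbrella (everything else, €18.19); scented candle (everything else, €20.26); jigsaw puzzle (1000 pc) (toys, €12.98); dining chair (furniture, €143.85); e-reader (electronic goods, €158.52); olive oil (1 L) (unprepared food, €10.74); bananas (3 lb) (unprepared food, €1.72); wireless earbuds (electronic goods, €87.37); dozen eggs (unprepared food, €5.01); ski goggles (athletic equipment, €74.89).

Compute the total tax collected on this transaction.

€40.35

Umbrella €18.19: everything else → 9.5% + 2% transit = 11.5% → €2.09185
Scented candle €20.26: everything else → 9.5% + 2% transit = 11.5% → €2.3299
Jigsaw puzzle (1000 pc) €12.98: toys → 3.5% + 1% transit = 4.5% → €0.5841
Dining chair €143.85: furniture → 9.25% + 2% transit = 11.25% → €16.183125
E-reader €158.52: electronic goods → 5.25% + 1.25% transit = 6.5% → €10.3038
Olive oil (1 L) €10.74: unprepared food → 0% + 0% transit = 0% → €0.00
Bananas (3 lb) €1.72: unprepared food → 0% + 0% transit = 0% → €0.00
Wireless earbuds €87.37: electronic goods → 5.25% + 1.25% transit = 6.5% → €5.67905
Dozen eggs €5.01: unprepared food → 0% + 0% transit = 0% → €0.00
Ski goggles €74.89: athletic equipment → 4.25% + 0% transit = 4.25% → €3.182825
Unrounded tax sum = €40.35465 → €40.35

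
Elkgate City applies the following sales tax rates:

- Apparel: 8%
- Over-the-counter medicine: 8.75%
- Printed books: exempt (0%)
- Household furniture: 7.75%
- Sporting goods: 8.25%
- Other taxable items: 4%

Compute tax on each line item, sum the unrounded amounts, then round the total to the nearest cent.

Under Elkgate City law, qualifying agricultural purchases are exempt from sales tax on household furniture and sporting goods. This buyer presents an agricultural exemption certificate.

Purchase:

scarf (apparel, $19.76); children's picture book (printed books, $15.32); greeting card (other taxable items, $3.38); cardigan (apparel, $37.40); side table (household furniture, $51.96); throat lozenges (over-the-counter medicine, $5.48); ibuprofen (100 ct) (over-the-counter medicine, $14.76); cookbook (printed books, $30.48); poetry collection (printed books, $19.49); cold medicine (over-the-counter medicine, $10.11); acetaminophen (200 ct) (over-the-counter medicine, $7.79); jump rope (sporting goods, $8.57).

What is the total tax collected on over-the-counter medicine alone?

Throat lozenges $5.48: over-the-counter medicine → 8.75% → $0.4795
Ibuprofen (100 ct) $14.76: over-the-counter medicine → 8.75% → $1.2915
Cold medicine $10.11: over-the-counter medicine → 8.75% → $0.884625
Acetaminophen (200 ct) $7.79: over-the-counter medicine → 8.75% → $0.681625
Tax on over-the-counter medicine: unrounded sum = $3.33725 → $3.34

$3.34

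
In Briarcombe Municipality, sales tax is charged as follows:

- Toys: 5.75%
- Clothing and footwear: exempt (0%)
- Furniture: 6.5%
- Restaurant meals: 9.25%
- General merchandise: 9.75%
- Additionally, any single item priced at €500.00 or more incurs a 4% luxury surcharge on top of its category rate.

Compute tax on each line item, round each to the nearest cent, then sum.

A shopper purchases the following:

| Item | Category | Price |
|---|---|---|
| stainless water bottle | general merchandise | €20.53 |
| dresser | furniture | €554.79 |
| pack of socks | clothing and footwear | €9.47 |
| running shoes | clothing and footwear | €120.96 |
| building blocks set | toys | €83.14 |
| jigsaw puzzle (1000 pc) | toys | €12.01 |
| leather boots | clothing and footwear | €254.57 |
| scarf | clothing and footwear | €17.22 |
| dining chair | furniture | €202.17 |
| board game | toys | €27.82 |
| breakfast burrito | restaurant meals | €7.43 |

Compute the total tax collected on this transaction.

Stainless water bottle €20.53: general merchandise → 9.75% → €2.00
Dresser €554.79: furniture → 6.5% + 4% surcharge = 10.5% → €58.25
Pack of socks €9.47: clothing and footwear → 0% → €0.00
Running shoes €120.96: clothing and footwear → 0% → €0.00
Building blocks set €83.14: toys → 5.75% → €4.78
Jigsaw puzzle (1000 pc) €12.01: toys → 5.75% → €0.69
Leather boots €254.57: clothing and footwear → 0% → €0.00
Scarf €17.22: clothing and footwear → 0% → €0.00
Dining chair €202.17: furniture → 6.5% → €13.14
Board game €27.82: toys → 5.75% → €1.60
Breakfast burrito €7.43: restaurant meals → 9.25% → €0.69
Total tax = €2.00 + €58.25 + €4.78 + €0.69 + €13.14 + €1.60 + €0.69 = €81.15

€81.15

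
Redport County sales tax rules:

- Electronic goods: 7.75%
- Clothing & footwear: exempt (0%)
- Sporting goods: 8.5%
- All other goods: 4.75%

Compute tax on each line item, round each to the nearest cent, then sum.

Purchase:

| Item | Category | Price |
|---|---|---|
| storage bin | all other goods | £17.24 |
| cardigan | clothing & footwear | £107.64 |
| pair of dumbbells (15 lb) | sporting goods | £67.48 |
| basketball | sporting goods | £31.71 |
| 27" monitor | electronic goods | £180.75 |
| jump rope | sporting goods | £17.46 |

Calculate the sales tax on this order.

£24.75

Storage bin £17.24: all other goods → 4.75% → £0.82
Cardigan £107.64: clothing & footwear → 0% → £0.00
Pair of dumbbells (15 lb) £67.48: sporting goods → 8.5% → £5.74
Basketball £31.71: sporting goods → 8.5% → £2.70
27" monitor £180.75: electronic goods → 7.75% → £14.01
Jump rope £17.46: sporting goods → 8.5% → £1.48
Total tax = £0.82 + £5.74 + £2.70 + £14.01 + £1.48 = £24.75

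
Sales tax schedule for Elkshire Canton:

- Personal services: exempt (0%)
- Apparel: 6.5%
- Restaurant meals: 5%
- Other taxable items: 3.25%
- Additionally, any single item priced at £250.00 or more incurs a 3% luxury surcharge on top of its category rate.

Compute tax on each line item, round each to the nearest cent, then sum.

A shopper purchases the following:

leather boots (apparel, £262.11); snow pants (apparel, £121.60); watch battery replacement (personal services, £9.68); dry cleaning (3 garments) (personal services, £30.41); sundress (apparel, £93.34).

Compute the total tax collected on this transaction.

Leather boots £262.11: apparel → 6.5% + 3% surcharge = 9.5% → £24.90
Snow pants £121.60: apparel → 6.5% → £7.90
Watch battery replacement £9.68: personal services → 0% → £0.00
Dry cleaning (3 garments) £30.41: personal services → 0% → £0.00
Sundress £93.34: apparel → 6.5% → £6.07
Total tax = £24.90 + £7.90 + £6.07 = £38.87

£38.87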